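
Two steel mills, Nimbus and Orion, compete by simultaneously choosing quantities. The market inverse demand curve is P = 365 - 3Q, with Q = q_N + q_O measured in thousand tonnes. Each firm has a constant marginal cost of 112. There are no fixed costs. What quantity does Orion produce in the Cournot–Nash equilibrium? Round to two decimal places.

A representative firm's profit is π_i = q_i(365 - 3Q) - 112q_i.
Setting ∂π_i/∂q_i = 0 with rivals' quantities fixed: 253 - 6q_i - 3q_j = 0.
By symmetry each firm produces the same amount; substituting q_j = q_i yields q_i = 253/9.

28.11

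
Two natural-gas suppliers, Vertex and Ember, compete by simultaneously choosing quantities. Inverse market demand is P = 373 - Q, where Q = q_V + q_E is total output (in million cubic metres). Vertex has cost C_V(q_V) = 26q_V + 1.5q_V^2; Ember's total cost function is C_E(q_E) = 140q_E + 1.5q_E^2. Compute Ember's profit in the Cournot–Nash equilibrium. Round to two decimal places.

Vertex's profit: π_V = (373 - Q)q_V - (26q_V + (3/2)q_V²). Setting ∂π_V/∂q_V = 0: 347 - 5q_V - (q_E) = 0.
Ember's profit: π_E = (373 - Q)q_E - (140q_E + (3/2)q_E²). Setting ∂π_E/∂q_E = 0: 233 - 5q_E - (q_V) = 0.
Best responses: q_V = (347 - q_E)/5, q_E = (233 - q_V)/5.
Solving the pair: q_V = 751/12, q_E = 409/12.
Price P = 373 - 290/3 = 829/3.
Ember's profit: (829/3)·(409/12) - 140·(409/12) - (3/2)(409/12)² = 2904.1840.

2904.18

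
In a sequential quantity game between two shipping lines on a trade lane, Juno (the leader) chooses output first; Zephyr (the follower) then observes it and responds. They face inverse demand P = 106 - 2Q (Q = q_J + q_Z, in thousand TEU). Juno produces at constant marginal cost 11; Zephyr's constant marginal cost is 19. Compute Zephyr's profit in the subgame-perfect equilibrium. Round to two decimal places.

157.53

The follower Zephyr best-responds to any q_J: π_Z = (106 - 2Q)q_Z - 19q_Z.
Setting the follower's marginal profit to zero, 87 - 2q_J - 4q_Z = 0, i.e. q_Z = (87 - 2q_J)/4.
The leader anticipates this reaction. Substituting into P = 106 - 2Q gives P = 125/2 - q_J, so π_J = (125/2 - q_J)q_J - 11q_J.
Leader FOC: 103/2 - 2q_J = 0, so q_J = 103/4.
Then q_Z = (87 - 2·(103/4))/4 = 71/8.
Price P = 106 - 2·(277/8) = 147/4.
Zephyr's profit: (147/4 - 19)·(71/8) = 157.5313.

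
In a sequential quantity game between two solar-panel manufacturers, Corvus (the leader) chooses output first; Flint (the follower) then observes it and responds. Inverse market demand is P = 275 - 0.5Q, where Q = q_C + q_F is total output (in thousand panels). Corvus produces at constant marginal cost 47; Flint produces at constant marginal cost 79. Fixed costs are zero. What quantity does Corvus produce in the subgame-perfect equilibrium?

Solve by backward induction. Given q_C, the follower Flint maximises π_F = (275 - (1/2)q_C - (1/2)q_F)q_F - 79q_F.
Follower FOC: 196 - (1/2)q_C - q_F = 0, so q_F(q_C) = (196 - (1/2)q_C).
Corvus substitutes q_F(q_C) into its own profit: π_C = q_C(275 - (1/2)q_C - (196 - (1/2)q_C)/2) - 47q_C = (177 - (1/4)q_C)q_C - 47q_C.
Maximising: ∂π_C/∂q_C = 130 - (1/2)q_C = 0, giving q_C = 260.
Then q_F = (196 - (1/2)·260) = 66.

260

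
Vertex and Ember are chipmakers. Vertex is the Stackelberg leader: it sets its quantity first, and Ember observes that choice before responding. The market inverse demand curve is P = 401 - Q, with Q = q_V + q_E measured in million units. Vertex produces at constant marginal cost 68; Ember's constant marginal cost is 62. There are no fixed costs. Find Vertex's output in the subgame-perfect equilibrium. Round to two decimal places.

The follower Ember best-responds to any q_V: π_E = (401 - Q)q_E - 62q_E.
Follower FOC: 339 - q_V - 2q_E = 0, so q_E(q_V) = (339 - q_V)/2.
Vertex substitutes q_E(q_V) into its own profit: π_V = q_V(401 - q_V - (339 - q_V)/2) - 68q_V = (463/2 - (1/2)q_V)q_V - 68q_V.
The leader's first-order condition 327/2 - q_V = 0 yields q_V = 327/2.
Then q_E = (339 - 327/2)/2 = 351/4.

163.50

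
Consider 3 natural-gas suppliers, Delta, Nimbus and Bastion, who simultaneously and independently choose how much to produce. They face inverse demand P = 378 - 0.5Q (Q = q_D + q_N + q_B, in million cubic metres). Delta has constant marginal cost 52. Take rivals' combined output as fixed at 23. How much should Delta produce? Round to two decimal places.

With rivals' combined output fixed at 23, Delta's profit is π_D = (378 - (1/2)·23 - (1/2)q_D)q_D - (52q_D) = (733/2 - (1/2)q_D)q_D - (52q_D).
∂π_D/∂q_D = 629/2 - q_D = 0, so q_D = 629/2.

314.50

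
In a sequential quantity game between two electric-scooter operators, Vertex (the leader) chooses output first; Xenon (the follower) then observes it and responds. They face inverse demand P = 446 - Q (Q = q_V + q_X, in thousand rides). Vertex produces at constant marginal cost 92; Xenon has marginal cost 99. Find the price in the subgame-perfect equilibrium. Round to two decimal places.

Solve by backward induction. Given q_V, the follower Xenon maximises π_X = (446 - q_V - q_X)q_X - 99q_X.
∂π_X/∂q_X = 347 - q_V - 2q_X = 0 gives the reaction function q_X = (347 - q_V)/2.
The leader anticipates this reaction. Substituting into P = 446 - Q gives P = 545/2 - (1/2)q_V, so π_V = (545/2 - (1/2)q_V)q_V - 92q_V.
The leader's first-order condition 361/2 - q_V = 0 yields q_V = 361/2.
Then q_X = (347 - 361/2)/2 = 333/4.
Total output Q = 1055/4, so price P = 446 - 1055/4 = 729/4.

182.25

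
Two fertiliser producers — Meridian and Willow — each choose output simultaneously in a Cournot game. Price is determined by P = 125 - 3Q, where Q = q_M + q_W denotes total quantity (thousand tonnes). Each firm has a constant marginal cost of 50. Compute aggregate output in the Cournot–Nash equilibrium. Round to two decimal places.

Each firm earns π_i = (125 - 3Q)q_i - 50q_i.
First-order condition (treating rivals' output as given): 75 - 6q_i - 3q_j = 0.
With identical firms every q_j equals q_i, so q_j = q_i and 75 = 9q_i, giving q_i = 25/3.
Total output Q = 25/3 + 25/3 = 50/3.

16.67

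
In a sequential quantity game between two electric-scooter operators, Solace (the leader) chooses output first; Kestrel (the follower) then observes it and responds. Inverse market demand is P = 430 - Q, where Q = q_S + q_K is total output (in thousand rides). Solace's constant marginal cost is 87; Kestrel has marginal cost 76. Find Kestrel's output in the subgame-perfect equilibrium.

94

The follower Kestrel best-responds to any q_S: π_K = (430 - Q)q_K - 76q_K.
Setting the follower's marginal profit to zero, 354 - q_S - 2q_K = 0, i.e. q_K = (354 - q_S)/2.
The leader anticipates this reaction. Substituting into P = 430 - Q gives P = 253 - (1/2)q_S, so π_S = (253 - (1/2)q_S)q_S - 87q_S.
Maximising: ∂π_S/∂q_S = 166 - q_S = 0, giving q_S = 166.
Then q_K = (354 - 166)/2 = 94.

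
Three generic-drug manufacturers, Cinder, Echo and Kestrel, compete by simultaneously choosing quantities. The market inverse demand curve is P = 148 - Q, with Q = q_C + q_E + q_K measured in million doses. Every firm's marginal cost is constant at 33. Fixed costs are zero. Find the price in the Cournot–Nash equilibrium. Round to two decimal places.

61.75

A representative firm's profit is π_i = q_i(148 - Q) - 33q_i.
First-order condition (treating rivals' output as given): 115 - 2q_i - Σ_{j≠i} q_j = 0.
By symmetry each firm produces the same amount; substituting Σ_{j≠i} q_j = 2q_i yields q_i = 115/4.
Total output Q = 345/4, so price P = 148 - 345/4 = 247/4.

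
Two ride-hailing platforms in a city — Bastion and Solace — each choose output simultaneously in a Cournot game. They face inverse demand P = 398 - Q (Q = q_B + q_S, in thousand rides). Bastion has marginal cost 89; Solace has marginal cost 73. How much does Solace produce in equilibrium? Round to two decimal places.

Bastion's profit: π_B = (398 - Q)q_B - (89q_B). Setting ∂π_B/∂q_B = 0: 309 - 2q_B - (q_S) = 0.
Solace's first-order condition: 325 - 2q_S - (q_B) = 0.
Best responses: q_B = (309 - q_S)/2, q_S = (325 - q_B)/2.
Solving the pair: q_B = 293/3, q_S = 341/3.

113.67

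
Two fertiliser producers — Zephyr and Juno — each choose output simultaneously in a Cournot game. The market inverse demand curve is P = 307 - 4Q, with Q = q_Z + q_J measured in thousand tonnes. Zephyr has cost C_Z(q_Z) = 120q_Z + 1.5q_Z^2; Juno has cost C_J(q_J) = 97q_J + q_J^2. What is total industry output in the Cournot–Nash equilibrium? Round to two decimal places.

Zephyr's profit: π_Z = (307 - 4Q)q_Z - (120q_Z + (3/2)q_Z²). Setting ∂π_Z/∂q_Z = 0: 187 - 11q_Z - 4(q_J) = 0.
Juno's profit: π_J = (307 - 4Q)q_J - (97q_J + q_J²). Setting ∂π_J/∂q_J = 0: 210 - 10q_J - 4(q_Z) = 0.
Rearranging gives the reaction functions q_Z = (187 - 4q_J)/11 and q_J = (210 - 4q_Z)/10.
Substituting one into the other gives q_Z = 515/47 and q_J = 781/47.
Total output Q = 515/47 + 781/47 = 1296/47.

27.57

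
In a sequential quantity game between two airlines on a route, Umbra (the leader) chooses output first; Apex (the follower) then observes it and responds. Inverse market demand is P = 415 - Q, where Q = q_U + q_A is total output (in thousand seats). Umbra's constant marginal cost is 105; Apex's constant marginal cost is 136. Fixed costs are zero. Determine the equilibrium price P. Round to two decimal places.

The follower Apex best-responds to any q_U: π_A = (415 - Q)q_A - 136q_A.
Setting the follower's marginal profit to zero, 279 - q_U - 2q_A = 0, i.e. q_A = (279 - q_U)/2.
The leader anticipates this reaction. Substituting into P = 415 - Q gives P = 551/2 - (1/2)q_U, so π_U = (551/2 - (1/2)q_U)q_U - 105q_U.
Maximising: ∂π_U/∂q_U = 341/2 - q_U = 0, giving q_U = 341/2.
Then q_A = (279 - 341/2)/2 = 217/4.
Total output Q = 899/4, so price P = 415 - 899/4 = 761/4.

190.25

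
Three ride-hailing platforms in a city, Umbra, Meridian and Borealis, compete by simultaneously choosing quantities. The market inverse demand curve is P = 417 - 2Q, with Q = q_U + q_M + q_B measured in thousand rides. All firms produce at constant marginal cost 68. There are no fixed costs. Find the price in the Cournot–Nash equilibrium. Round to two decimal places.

A representative firm's profit is π_i = q_i(417 - 2Q) - 68q_i.
First-order condition (treating rivals' output as given): 349 - 4q_i - 2·Σ_{j≠i} q_j = 0.
By symmetry each firm produces the same amount; substituting Σ_{j≠i} q_j = 2q_i yields q_i = 349/8.
Total output Q = 1047/8, so price P = 417 - 2·(1047/8) = 621/4.

155.25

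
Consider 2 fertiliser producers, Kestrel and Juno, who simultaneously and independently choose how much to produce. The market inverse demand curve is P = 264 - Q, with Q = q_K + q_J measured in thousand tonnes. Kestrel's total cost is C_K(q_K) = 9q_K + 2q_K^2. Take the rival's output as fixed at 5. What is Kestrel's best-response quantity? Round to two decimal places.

With the rival's output fixed at 5, Kestrel's profit is π_K = (264 - 5 - q_K)q_K - (9q_K + 2q_K²) = (259 - q_K)q_K - (9q_K + 2q_K²).
∂π_K/∂q_K = 250 - 6q_K = 0, so q_K = 125/3.

41.67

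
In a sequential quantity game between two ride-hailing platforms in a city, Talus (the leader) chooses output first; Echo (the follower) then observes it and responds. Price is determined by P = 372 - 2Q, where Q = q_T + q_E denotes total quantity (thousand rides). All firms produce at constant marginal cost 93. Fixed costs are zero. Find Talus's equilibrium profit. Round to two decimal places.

The follower Echo best-responds to any q_T: π_E = (372 - 2Q)q_E - 93q_E.
Setting the follower's marginal profit to zero, 279 - 2q_T - 4q_E = 0, i.e. q_E = (279 - 2q_T)/4.
The leader anticipates this reaction. Substituting into P = 372 - 2Q gives P = 465/2 - q_T, so π_T = (465/2 - q_T)q_T - 93q_T.
Leader FOC: 279/2 - 2q_T = 0, so q_T = 279/4.
Then q_E = (279 - 2·(279/4))/4 = 279/8.
Price P = 372 - 2·(837/8) = 651/4.
Talus's profit: (651/4 - 93)·(279/4) = 4865.0625.

4865.06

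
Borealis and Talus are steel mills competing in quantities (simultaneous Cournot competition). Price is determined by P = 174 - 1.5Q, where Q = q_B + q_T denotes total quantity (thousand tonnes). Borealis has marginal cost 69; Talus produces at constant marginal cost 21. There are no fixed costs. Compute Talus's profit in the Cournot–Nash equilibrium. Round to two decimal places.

2992.67

Borealis's profit: π_B = (174 - 1.5Q)q_B - (69q_B). Setting ∂π_B/∂q_B = 0: 105 - 3q_B - (3/2)(q_T) = 0.
Talus's first-order condition: 153 - 3q_T - (3/2)(q_B) = 0.
So q_B = (105 - (3/2)q_T)/3 and q_T = (153 - (3/2)q_B)/3.
Solving the pair: q_B = 38/3, q_T = 134/3.
Price P = 174 - (3/2)·(172/3) = 88.
Talus's profit: (88 - 21)·(134/3) = 2992.6667.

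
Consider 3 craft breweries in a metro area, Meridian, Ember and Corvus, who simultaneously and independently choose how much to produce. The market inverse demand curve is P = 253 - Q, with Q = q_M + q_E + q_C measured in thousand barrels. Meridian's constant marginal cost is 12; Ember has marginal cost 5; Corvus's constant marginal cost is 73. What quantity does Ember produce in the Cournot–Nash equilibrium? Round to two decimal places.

80.75

Meridian's profit: π_M = (253 - Q)q_M - (12q_M). Setting ∂π_M/∂q_M = 0: 241 - 2q_M - (q_E + q_C) = 0.
Ember's first-order condition: 248 - 2q_E - (q_M + q_C) = 0.
Corvus's first-order condition: 180 - 2q_C - (q_M + q_E) = 0.
Summing all 3 equations gives 669 − 4Q = 0, hence Q = 669/4.
Back-substituting: q_M = (241 − 669/4) = 295/4, q_E = (248 − 669/4) = 323/4, q_C = (180 − 669/4) = 51/4.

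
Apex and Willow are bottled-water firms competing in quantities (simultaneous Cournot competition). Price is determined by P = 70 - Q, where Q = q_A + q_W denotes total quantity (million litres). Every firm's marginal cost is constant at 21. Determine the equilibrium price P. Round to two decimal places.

37.33

A representative firm's profit is π_i = q_i(70 - Q) - 21q_i.
Setting ∂π_i/∂q_i = 0 with rivals' quantities fixed: 49 - 2q_i - q_j = 0.
With identical firms every q_j equals q_i, so q_j = q_i and 49 = 3q_i, giving q_i = 49/3.
Total output Q = 98/3, so price P = 70 - 98/3 = 112/3.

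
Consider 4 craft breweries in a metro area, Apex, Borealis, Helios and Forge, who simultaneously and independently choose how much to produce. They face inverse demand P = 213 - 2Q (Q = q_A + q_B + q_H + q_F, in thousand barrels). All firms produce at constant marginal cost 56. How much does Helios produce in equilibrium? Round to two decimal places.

Each firm earns π_i = (213 - 2Q)q_i - 56q_i.
Setting ∂π_i/∂q_i = 0 with rivals' quantities fixed: 157 - 4q_i - 2·Σ_{j≠i} q_j = 0.
With identical firms every q_j equals q_i, so Σ_{j≠i} q_j = 3q_i and 157 = 10q_i, giving q_i = 157/10.

15.70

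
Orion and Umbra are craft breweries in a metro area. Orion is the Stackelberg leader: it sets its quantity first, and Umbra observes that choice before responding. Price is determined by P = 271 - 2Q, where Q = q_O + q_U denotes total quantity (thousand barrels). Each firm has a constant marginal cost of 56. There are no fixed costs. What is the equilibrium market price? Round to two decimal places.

Solve by backward induction. Given q_O, the follower Umbra maximises π_U = (271 - 2q_O - 2q_U)q_U - 56q_U.
Follower FOC: 215 - 2q_O - 4q_U = 0, so q_U(q_O) = (215 - 2q_O)/4.
The leader anticipates this reaction. Substituting into P = 271 - 2Q gives P = 327/2 - q_O, so π_O = (327/2 - q_O)q_O - 56q_O.
Leader FOC: 215/2 - 2q_O = 0, so q_O = 215/4.
Then q_U = (215 - 2·(215/4))/4 = 215/8.
Total output Q = 645/8, so price P = 271 - 2·(645/8) = 439/4.

109.75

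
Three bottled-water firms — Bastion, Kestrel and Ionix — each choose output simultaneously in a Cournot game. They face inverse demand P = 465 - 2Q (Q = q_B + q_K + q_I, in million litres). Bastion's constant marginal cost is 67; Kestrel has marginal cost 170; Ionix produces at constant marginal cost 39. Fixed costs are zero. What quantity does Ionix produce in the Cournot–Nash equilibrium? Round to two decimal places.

Bastion's profit: π_B = (465 - 2Q)q_B - (67q_B). Setting ∂π_B/∂q_B = 0: 398 - 4q_B - 2(q_K + q_I) = 0.
Kestrel's profit: π_K = (465 - 2Q)q_K - (170q_K). Setting ∂π_K/∂q_K = 0: 295 - 4q_K - 2(q_B + q_I) = 0.
Ionix's first-order condition: 426 - 4q_I - 2(q_B + q_K) = 0.
Adding the 3 first-order conditions: 1119 − 8Q = 0, so Q = 1119/8.
Back-substituting: q_B = (398 − 1119/4)/2 = 473/8, q_K = (295 − 1119/4)/2 = 61/8, q_I = (426 − 1119/4)/2 = 585/8.

73.13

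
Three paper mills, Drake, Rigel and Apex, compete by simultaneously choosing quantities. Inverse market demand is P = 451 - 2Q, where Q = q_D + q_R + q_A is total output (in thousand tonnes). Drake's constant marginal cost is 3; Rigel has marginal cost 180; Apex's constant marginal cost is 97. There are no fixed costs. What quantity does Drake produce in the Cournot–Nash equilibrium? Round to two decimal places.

89.88

Drake's profit: π_D = (451 - 2Q)q_D - (3q_D). Setting ∂π_D/∂q_D = 0: 448 - 4q_D - 2(q_R + q_A) = 0.
Rigel's profit: π_R = (451 - 2Q)q_R - (180q_R). Setting ∂π_R/∂q_R = 0: 271 - 4q_R - 2(q_D + q_A) = 0.
Apex's first-order condition: 354 - 4q_A - 2(q_D + q_R) = 0.
Summing all 3 equations gives 1073 − 8Q = 0, hence Q = 1073/8.
Back-substituting: q_D = (448 − 1073/4)/2 = 719/8, q_R = (271 − 1073/4)/2 = 11/8, q_A = (354 − 1073/4)/2 = 343/8.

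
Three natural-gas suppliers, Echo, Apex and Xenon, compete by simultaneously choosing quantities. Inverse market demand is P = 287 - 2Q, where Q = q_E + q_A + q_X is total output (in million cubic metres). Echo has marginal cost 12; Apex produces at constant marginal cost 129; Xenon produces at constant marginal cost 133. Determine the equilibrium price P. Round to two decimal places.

140.25

Echo's profit: π_E = (287 - 2Q)q_E - (12q_E). Setting ∂π_E/∂q_E = 0: 275 - 4q_E - 2(q_A + q_X) = 0.
Apex's first-order condition: 158 - 4q_A - 2(q_E + q_X) = 0.
Xenon's first-order condition: 154 - 4q_X - 2(q_E + q_A) = 0.
Adding the 3 conditions: 587 − 4Q − 4Q = 0, i.e. Q = 587/8.
Back-substituting: q_E = (275 − 587/4)/2 = 513/8, q_A = (158 − 587/4)/2 = 45/8, q_X = (154 − 587/4)/2 = 29/8.
Total output Q = 587/8, so price P = 287 - 2·(587/8) = 561/4.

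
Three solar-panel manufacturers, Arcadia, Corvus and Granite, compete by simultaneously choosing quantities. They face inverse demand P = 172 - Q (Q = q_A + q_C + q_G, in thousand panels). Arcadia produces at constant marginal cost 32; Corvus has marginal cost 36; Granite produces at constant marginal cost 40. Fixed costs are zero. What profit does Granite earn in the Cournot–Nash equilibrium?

Arcadia's profit: π_A = (172 - Q)q_A - (32q_A). Setting ∂π_A/∂q_A = 0: 140 - 2q_A - (q_C + q_G) = 0.
Corvus's first-order condition: 136 - 2q_C - (q_A + q_G) = 0.
Granite's profit: π_G = (172 - Q)q_G - (40q_G). Setting ∂π_G/∂q_G = 0: 132 - 2q_G - (q_A + q_C) = 0.
Summing all 3 equations gives 408 − 4Q = 0, hence Q = 102.
Back-substituting: q_A = (140 − 102) = 38, q_C = (136 − 102) = 34, q_G = (132 − 102) = 30.
Price P = 172 - 102 = 70.
Granite's profit: (70 - 40)·30 = 900.

900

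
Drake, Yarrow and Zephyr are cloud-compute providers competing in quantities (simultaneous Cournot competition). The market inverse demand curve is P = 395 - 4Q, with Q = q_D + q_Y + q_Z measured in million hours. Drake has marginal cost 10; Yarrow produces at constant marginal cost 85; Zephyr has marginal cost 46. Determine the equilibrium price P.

Drake's profit: π_D = (395 - 4Q)q_D - (10q_D). Setting ∂π_D/∂q_D = 0: 385 - 8q_D - 4(q_Y + q_Z) = 0.
Yarrow's first-order condition: 310 - 8q_Y - 4(q_D + q_Z) = 0.
Zephyr's first-order condition: 349 - 8q_Z - 4(q_D + q_Y) = 0.
Adding the 3 conditions: 1044 − 8Q − 8Q = 0, i.e. Q = 261/4.
Back-substituting: q_D = (385 − 261)/4 = 31, q_Y = (310 − 261)/4 = 49/4, q_Z = (349 − 261)/4 = 22.
Total output Q = 261/4, so price P = 395 - 4·(261/4) = 134.

134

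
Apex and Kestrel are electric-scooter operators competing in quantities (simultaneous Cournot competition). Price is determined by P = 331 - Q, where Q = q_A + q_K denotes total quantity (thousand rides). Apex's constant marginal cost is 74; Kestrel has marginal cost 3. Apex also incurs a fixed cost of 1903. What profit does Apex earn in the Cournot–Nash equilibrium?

1941

Apex's profit: π_A = (331 - Q)q_A - (74q_A). Setting ∂π_A/∂q_A = 0: 257 - 2q_A - (q_K) = 0.
Kestrel's first-order condition: 328 - 2q_K - (q_A) = 0.
Best responses: q_A = (257 - q_K)/2, q_K = (328 - q_A)/2.
Substituting one into the other gives q_A = 62 and q_K = 133.
Price P = 331 - 195 = 136.
Apex's profit: (136 - 74)·62 - 1903 = 1941.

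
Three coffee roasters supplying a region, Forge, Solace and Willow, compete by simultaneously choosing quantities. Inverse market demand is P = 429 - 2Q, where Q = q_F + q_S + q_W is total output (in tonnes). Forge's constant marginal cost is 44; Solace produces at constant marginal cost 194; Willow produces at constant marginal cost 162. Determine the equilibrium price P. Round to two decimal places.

207.25

Forge's profit: π_F = (429 - 2Q)q_F - (44q_F). Setting ∂π_F/∂q_F = 0: 385 - 4q_F - 2(q_S + q_W) = 0.
Solace's first-order condition: 235 - 4q_S - 2(q_F + q_W) = 0.
Willow's first-order condition: 267 - 4q_W - 2(q_F + q_S) = 0.
Summing all 3 equations gives 887 − 8Q = 0, hence Q = 887/8.
Back-substituting: q_F = (385 − 887/4)/2 = 653/8, q_S = (235 − 887/4)/2 = 53/8, q_W = (267 − 887/4)/2 = 181/8.
Total output Q = 887/8, so price P = 429 - 2·(887/8) = 829/4.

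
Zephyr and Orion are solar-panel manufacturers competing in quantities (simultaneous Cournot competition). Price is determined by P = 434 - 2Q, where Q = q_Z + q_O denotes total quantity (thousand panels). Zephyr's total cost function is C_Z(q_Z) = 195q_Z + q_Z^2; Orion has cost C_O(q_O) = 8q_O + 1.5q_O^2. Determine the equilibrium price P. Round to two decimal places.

281.42

Zephyr's profit: π_Z = (434 - 2Q)q_Z - (195q_Z + q_Z²). Setting ∂π_Z/∂q_Z = 0: 239 - 6q_Z - 2(q_O) = 0.
Orion's profit: π_O = (434 - 2Q)q_O - (8q_O + (3/2)q_O²). Setting ∂π_O/∂q_O = 0: 426 - 7q_O - 2(q_Z) = 0.
Rearranging gives the reaction functions q_Z = (239 - 2q_O)/6 and q_O = (426 - 2q_Z)/7.
Substituting one into the other gives q_Z = 821/38 and q_O = 1039/19.
Total output Q = 76.2895, so price P = 434 - 2·76.2895 = 281.4211.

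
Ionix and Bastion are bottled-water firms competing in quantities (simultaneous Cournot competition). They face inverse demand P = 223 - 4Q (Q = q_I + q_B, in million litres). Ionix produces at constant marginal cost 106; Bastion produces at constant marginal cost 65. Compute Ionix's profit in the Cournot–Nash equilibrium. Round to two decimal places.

160.44

Ionix's profit: π_I = (223 - 4Q)q_I - (106q_I). Setting ∂π_I/∂q_I = 0: 117 - 8q_I - 4(q_B) = 0.
Bastion's profit: π_B = (223 - 4Q)q_B - (65q_B). Setting ∂π_B/∂q_B = 0: 158 - 8q_B - 4(q_I) = 0.
Rearranging gives the reaction functions q_I = (117 - 4q_B)/8 and q_B = (158 - 4q_I)/8.
Solving the pair: q_I = 19/3, q_B = 199/12.
Price P = 223 - 4·(275/12) = 394/3.
Ionix's profit: (394/3 - 106)·(19/3) = 1444/9.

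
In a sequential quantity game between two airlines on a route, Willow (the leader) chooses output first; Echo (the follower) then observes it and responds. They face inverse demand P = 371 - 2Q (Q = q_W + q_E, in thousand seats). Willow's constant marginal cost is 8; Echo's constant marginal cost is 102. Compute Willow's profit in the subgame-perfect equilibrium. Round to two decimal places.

13053.06

Solve by backward induction. Given q_W, the follower Echo maximises π_E = (371 - 2q_W - 2q_E)q_E - 102q_E.
∂π_E/∂q_E = 269 - 2q_W - 4q_E = 0 gives the reaction function q_E = (269 - 2q_W)/4.
The leader anticipates this reaction. Substituting into P = 371 - 2Q gives P = 473/2 - q_W, so π_W = (473/2 - q_W)q_W - 8q_W.
Maximising: ∂π_W/∂q_W = 457/2 - 2q_W = 0, giving q_W = 457/4.
Then q_E = (269 - 2·(457/4))/4 = 81/8.
Price P = 371 - 2·(995/8) = 489/4.
Willow's profit: (489/4 - 8)·(457/4) = 13053.0625.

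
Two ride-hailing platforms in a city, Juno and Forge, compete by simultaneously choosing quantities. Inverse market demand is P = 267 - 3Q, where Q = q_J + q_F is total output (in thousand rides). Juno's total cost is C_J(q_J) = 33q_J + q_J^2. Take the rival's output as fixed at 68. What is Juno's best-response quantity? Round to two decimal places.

3.75

With the rival's output fixed at 68, Juno's profit is π_J = (267 - 3·68 - 3q_J)q_J - (33q_J + q_J²) = (63 - 3q_J)q_J - (33q_J + q_J²).
∂π_J/∂q_J = 30 - 8q_J = 0, so q_J = 15/4.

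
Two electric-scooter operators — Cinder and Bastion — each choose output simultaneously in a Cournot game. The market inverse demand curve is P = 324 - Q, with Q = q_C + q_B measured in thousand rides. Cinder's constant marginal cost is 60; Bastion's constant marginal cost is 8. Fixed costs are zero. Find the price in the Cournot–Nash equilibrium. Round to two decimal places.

130.67

Cinder's profit: π_C = (324 - Q)q_C - (60q_C). Setting ∂π_C/∂q_C = 0: 264 - 2q_C - (q_B) = 0.
Bastion's profit: π_B = (324 - Q)q_B - (8q_B). Setting ∂π_B/∂q_B = 0: 316 - 2q_B - (q_C) = 0.
Best responses: q_C = (264 - q_B)/2, q_B = (316 - q_C)/2.
Solving the pair: q_C = 212/3, q_B = 368/3.
Total output Q = 580/3, so price P = 324 - 580/3 = 392/3.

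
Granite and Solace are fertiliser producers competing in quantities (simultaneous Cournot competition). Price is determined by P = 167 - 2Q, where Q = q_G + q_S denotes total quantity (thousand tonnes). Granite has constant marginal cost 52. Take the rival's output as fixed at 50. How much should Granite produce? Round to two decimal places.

3.75

With the rival's output fixed at 50, Granite's profit is π_G = (167 - 2·50 - 2q_G)q_G - (52q_G) = (67 - 2q_G)q_G - (52q_G).
∂π_G/∂q_G = 15 - 4q_G = 0, so q_G = 15/4.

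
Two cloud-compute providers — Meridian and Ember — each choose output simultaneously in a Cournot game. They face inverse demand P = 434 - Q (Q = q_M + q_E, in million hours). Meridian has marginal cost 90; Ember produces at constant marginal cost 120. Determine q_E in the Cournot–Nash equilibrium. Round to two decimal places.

Meridian's profit: π_M = (434 - Q)q_M - (90q_M). Setting ∂π_M/∂q_M = 0: 344 - 2q_M - (q_E) = 0.
Ember's first-order condition: 314 - 2q_E - (q_M) = 0.
So q_M = (344 - q_E)/2 and q_E = (314 - q_M)/2.
Substituting one into the other gives q_M = 374/3 and q_E = 284/3.

94.67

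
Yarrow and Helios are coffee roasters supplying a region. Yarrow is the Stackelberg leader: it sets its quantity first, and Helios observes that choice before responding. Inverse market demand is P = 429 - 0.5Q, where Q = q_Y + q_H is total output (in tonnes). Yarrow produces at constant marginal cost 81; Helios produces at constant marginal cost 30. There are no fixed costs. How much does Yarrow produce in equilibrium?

297

The follower Helios best-responds to any q_Y: π_H = (429 - 0.5Q)q_H - 30q_H.
Setting the follower's marginal profit to zero, 399 - (1/2)q_Y - q_H = 0, i.e. q_H = (399 - (1/2)q_Y).
Yarrow substitutes q_H(q_Y) into its own profit: π_Y = q_Y(429 - (1/2)q_Y - (399 - (1/2)q_Y)/2) - 81q_Y = (459/2 - (1/4)q_Y)q_Y - 81q_Y.
Leader FOC: 297/2 - (1/2)q_Y = 0, so q_Y = 297.
Then q_H = (399 - (1/2)·297) = 501/2.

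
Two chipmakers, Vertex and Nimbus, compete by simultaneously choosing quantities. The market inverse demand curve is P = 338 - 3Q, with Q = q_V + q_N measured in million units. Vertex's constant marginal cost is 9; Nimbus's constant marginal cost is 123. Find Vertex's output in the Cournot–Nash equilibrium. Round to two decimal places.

49.22

Vertex's profit: π_V = (338 - 3Q)q_V - (9q_V). Setting ∂π_V/∂q_V = 0: 329 - 6q_V - 3(q_N) = 0.
Nimbus's profit: π_N = (338 - 3Q)q_N - (123q_N). Setting ∂π_N/∂q_N = 0: 215 - 6q_N - 3(q_V) = 0.
Best responses: q_V = (329 - 3q_N)/6, q_N = (215 - 3q_V)/6.
Substituting one into the other gives q_V = 443/9 and q_N = 101/9.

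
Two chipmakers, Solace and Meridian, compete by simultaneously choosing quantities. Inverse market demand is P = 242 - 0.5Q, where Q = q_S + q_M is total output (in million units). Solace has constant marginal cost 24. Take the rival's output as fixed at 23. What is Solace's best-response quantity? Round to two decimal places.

206.50

With the rival's output fixed at 23, Solace's profit is π_S = (242 - (1/2)·23 - (1/2)q_S)q_S - (24q_S) = (461/2 - (1/2)q_S)q_S - (24q_S).
∂π_S/∂q_S = 413/2 - q_S = 0, so q_S = 413/2.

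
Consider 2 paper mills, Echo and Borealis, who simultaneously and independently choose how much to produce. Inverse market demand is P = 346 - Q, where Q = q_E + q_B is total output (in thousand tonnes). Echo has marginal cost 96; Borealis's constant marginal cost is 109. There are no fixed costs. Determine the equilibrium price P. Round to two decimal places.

Echo's profit: π_E = (346 - Q)q_E - (96q_E). Setting ∂π_E/∂q_E = 0: 250 - 2q_E - (q_B) = 0.
Borealis's first-order condition: 237 - 2q_B - (q_E) = 0.
Best responses: q_E = (250 - q_B)/2, q_B = (237 - q_E)/2.
Substituting one into the other gives q_E = 263/3 and q_B = 224/3.
Total output Q = 487/3, so price P = 346 - 487/3 = 551/3.

183.67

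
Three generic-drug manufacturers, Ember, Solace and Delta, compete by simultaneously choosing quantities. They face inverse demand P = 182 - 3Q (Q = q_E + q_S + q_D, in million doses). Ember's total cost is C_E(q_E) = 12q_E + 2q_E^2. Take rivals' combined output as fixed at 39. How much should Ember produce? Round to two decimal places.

With rivals' combined output fixed at 39, Ember's profit is π_E = (182 - 3·39 - 3q_E)q_E - (12q_E + 2q_E²) = (65 - 3q_E)q_E - (12q_E + 2q_E²).
∂π_E/∂q_E = 53 - 10q_E = 0, so q_E = 53/10.

5.30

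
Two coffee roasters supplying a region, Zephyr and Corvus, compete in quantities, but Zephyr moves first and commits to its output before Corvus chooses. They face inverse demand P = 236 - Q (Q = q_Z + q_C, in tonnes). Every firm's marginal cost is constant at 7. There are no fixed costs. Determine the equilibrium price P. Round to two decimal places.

64.25

Solve by backward induction. Given q_Z, the follower Corvus maximises π_C = (236 - q_Z - q_C)q_C - 7q_C.
Setting the follower's marginal profit to zero, 229 - q_Z - 2q_C = 0, i.e. q_C = (229 - q_Z)/2.
The leader anticipates this reaction. Substituting into P = 236 - Q gives P = 243/2 - (1/2)q_Z, so π_Z = (243/2 - (1/2)q_Z)q_Z - 7q_Z.
Leader FOC: 229/2 - q_Z = 0, so q_Z = 229/2.
Then q_C = (229 - 229/2)/2 = 229/4.
Total output Q = 687/4, so price P = 236 - 687/4 = 257/4.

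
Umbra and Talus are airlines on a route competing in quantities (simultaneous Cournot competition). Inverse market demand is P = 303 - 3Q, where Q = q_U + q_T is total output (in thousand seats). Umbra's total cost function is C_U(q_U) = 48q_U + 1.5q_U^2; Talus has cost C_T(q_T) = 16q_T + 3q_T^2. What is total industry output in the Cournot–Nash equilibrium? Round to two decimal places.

Umbra's profit: π_U = (303 - 3Q)q_U - (48q_U + (3/2)q_U²). Setting ∂π_U/∂q_U = 0: 255 - 9q_U - 3(q_T) = 0.
Talus's profit: π_T = (303 - 3Q)q_T - (16q_T + 3q_T²). Setting ∂π_T/∂q_T = 0: 287 - 12q_T - 3(q_U) = 0.
So q_U = (255 - 3q_T)/9 and q_T = (287 - 3q_U)/12.
Solving the pair: q_U = 733/33, q_T = 202/11.
Total output Q = 733/33 + 202/11 = 1339/33.

40.58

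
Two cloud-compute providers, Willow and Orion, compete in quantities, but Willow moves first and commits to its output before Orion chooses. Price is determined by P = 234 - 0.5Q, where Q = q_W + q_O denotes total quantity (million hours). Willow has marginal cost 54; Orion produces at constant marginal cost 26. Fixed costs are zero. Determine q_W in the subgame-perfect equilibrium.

The follower Orion best-responds to any q_W: π_O = (234 - 0.5Q)q_O - 26q_O.
Setting the follower's marginal profit to zero, 208 - (1/2)q_W - q_O = 0, i.e. q_O = (208 - (1/2)q_W).
The leader anticipates this reaction. Substituting into P = 234 - 0.5Q gives P = 130 - (1/4)q_W, so π_W = (130 - (1/4)q_W)q_W - 54q_W.
Leader FOC: 76 - (1/2)q_W = 0, so q_W = 152.
Then q_O = (208 - (1/2)·152) = 132.

152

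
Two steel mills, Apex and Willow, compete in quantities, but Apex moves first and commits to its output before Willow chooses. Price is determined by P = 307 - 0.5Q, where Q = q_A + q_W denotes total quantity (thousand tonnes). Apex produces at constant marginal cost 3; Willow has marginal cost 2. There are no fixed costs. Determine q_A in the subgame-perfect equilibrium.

303

The follower Willow best-responds to any q_A: π_W = (307 - 0.5Q)q_W - 2q_W.
Follower FOC: 305 - (1/2)q_A - q_W = 0, so q_W(q_A) = (305 - (1/2)q_A).
The leader anticipates this reaction. Substituting into P = 307 - 0.5Q gives P = 309/2 - (1/4)q_A, so π_A = (309/2 - (1/4)q_A)q_A - 3q_A.
The leader's first-order condition 303/2 - (1/2)q_A = 0 yields q_A = 303.
Then q_W = (305 - (1/2)·303) = 307/2.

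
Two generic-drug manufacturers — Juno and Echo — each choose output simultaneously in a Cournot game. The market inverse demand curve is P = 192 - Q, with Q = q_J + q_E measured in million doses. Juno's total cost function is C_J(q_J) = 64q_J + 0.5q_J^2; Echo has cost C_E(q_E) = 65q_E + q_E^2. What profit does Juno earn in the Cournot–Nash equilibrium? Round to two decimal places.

1837.50

Juno's profit: π_J = (192 - Q)q_J - (64q_J + (1/2)q_J²). Setting ∂π_J/∂q_J = 0: 128 - 3q_J - (q_E) = 0.
Echo's first-order condition: 127 - 4q_E - (q_J) = 0.
So q_J = (128 - q_E)/3 and q_E = (127 - q_J)/4.
Solving the pair: q_J = 35, q_E = 23.
Price P = 192 - 58 = 134.
Juno's profit: 134·35 - 64·35 - (1/2)·35² = 1837.5000.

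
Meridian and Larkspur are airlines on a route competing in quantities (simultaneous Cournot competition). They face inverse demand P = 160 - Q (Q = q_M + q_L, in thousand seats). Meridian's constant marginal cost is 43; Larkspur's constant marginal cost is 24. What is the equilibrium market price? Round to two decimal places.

Meridian's profit: π_M = (160 - Q)q_M - (43q_M). Setting ∂π_M/∂q_M = 0: 117 - 2q_M - (q_L) = 0.
Larkspur's first-order condition: 136 - 2q_L - (q_M) = 0.
Best responses: q_M = (117 - q_L)/2, q_L = (136 - q_M)/2.
Substituting one into the other gives q_M = 98/3 and q_L = 155/3.
Total output Q = 253/3, so price P = 160 - 253/3 = 227/3.

75.67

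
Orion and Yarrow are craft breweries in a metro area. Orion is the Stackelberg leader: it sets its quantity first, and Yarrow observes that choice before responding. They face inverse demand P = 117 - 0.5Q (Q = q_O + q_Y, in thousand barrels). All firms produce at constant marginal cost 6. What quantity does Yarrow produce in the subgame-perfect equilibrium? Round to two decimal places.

The follower Yarrow best-responds to any q_O: π_Y = (117 - 0.5Q)q_Y - 6q_Y.
∂π_Y/∂q_Y = 111 - (1/2)q_O - q_Y = 0 gives the reaction function q_Y = (111 - (1/2)q_O).
Orion substitutes q_Y(q_O) into its own profit: π_O = q_O(117 - (1/2)q_O - (111 - (1/2)q_O)/2) - 6q_O = (123/2 - (1/4)q_O)q_O - 6q_O.
The leader's first-order condition 111/2 - (1/2)q_O = 0 yields q_O = 111.
Then q_Y = (111 - (1/2)·111) = 111/2.

55.50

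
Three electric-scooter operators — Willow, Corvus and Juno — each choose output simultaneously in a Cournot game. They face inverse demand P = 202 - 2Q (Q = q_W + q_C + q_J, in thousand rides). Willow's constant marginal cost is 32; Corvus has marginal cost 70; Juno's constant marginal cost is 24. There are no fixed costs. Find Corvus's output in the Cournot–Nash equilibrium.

Willow's profit: π_W = (202 - 2Q)q_W - (32q_W). Setting ∂π_W/∂q_W = 0: 170 - 4q_W - 2(q_C + q_J) = 0.
Corvus's profit: π_C = (202 - 2Q)q_C - (70q_C). Setting ∂π_C/∂q_C = 0: 132 - 4q_C - 2(q_W + q_J) = 0.
Juno's first-order condition: 178 - 4q_J - 2(q_W + q_C) = 0.
Adding the 3 conditions: 480 − 4Q − 4Q = 0, i.e. Q = 60.
Back-substituting: q_W = (170 − 120)/2 = 25, q_C = (132 − 120)/2 = 6, q_J = (178 − 120)/2 = 29.

6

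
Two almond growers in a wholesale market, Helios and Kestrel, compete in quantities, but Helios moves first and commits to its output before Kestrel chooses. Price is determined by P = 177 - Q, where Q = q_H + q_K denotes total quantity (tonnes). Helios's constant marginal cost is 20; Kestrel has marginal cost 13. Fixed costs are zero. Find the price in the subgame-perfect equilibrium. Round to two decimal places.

57.50

Solve by backward induction. Given q_H, the follower Kestrel maximises π_K = (177 - q_H - q_K)q_K - 13q_K.
Follower FOC: 164 - q_H - 2q_K = 0, so q_K(q_H) = (164 - q_H)/2.
The leader anticipates this reaction. Substituting into P = 177 - Q gives P = 95 - (1/2)q_H, so π_H = (95 - (1/2)q_H)q_H - 20q_H.
Leader FOC: 75 - q_H = 0, so q_H = 75.
Then q_K = (164 - 75)/2 = 89/2.
Total output Q = 239/2, so price P = 177 - 239/2 = 115/2.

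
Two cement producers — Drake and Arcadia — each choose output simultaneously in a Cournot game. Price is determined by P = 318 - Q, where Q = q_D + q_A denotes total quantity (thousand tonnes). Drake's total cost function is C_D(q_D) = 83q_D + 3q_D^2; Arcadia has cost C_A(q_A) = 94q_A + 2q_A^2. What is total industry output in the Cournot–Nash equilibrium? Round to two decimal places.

Drake's profit: π_D = (318 - Q)q_D - (83q_D + 3q_D²). Setting ∂π_D/∂q_D = 0: 235 - 8q_D - (q_A) = 0.
Arcadia's profit: π_A = (318 - Q)q_A - (94q_A + 2q_A²). Setting ∂π_A/∂q_A = 0: 224 - 6q_A - (q_D) = 0.
Best responses: q_D = (235 - q_A)/8, q_A = (224 - q_D)/6.
Substituting one into the other gives q_D = 1186/47 and q_A = 1557/47.
Total output Q = 1186/47 + 1557/47 = 58.3617.

58.36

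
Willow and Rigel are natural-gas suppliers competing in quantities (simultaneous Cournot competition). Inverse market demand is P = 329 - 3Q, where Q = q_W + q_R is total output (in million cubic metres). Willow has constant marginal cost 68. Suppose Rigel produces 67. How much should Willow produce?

With the rival's output fixed at 67, Willow's profit is π_W = (329 - 3·67 - 3q_W)q_W - (68q_W) = (128 - 3q_W)q_W - (68q_W).
∂π_W/∂q_W = 60 - 6q_W = 0, so q_W = 10.

10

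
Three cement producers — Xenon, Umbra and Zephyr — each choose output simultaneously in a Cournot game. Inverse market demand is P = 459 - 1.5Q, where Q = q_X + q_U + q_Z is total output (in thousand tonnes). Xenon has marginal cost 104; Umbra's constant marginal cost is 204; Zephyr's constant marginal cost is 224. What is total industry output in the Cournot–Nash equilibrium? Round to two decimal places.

Xenon's profit: π_X = (459 - 1.5Q)q_X - (104q_X). Setting ∂π_X/∂q_X = 0: 355 - 3q_X - (3/2)(q_U + q_Z) = 0.
Umbra's first-order condition: 255 - 3q_U - (3/2)(q_X + q_Z) = 0.
Zephyr's first-order condition: 235 - 3q_Z - (3/2)(q_X + q_U) = 0.
Summing all 3 equations gives 845 − 6Q = 0, hence Q = 845/6.
Back-substituting: q_X = (355 − 845/4)/(3/2) = 575/6, q_U = (255 − 845/4)/(3/2) = 175/6, q_Z = (235 − 845/4)/(3/2) = 95/6.
Total output Q = 575/6 + 175/6 + 95/6 = 845/6.

140.83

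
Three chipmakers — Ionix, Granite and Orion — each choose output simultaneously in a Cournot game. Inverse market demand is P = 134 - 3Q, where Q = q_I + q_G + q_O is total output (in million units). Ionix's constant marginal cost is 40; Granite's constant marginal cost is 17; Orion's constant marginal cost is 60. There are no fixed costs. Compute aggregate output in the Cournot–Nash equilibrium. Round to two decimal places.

Ionix's profit: π_I = (134 - 3Q)q_I - (40q_I). Setting ∂π_I/∂q_I = 0: 94 - 6q_I - 3(q_G + q_O) = 0.
Granite's profit: π_G = (134 - 3Q)q_G - (17q_G). Setting ∂π_G/∂q_G = 0: 117 - 6q_G - 3(q_I + q_O) = 0.
Orion's profit: π_O = (134 - 3Q)q_O - (60q_O). Setting ∂π_O/∂q_O = 0: 74 - 6q_O - 3(q_I + q_G) = 0.
Adding the 3 conditions: 285 − 6Q − 6Q = 0, i.e. Q = 95/4.
Back-substituting: q_I = (94 − 285/4)/3 = 91/12, q_G = (117 − 285/4)/3 = 61/4, q_O = (74 − 285/4)/3 = 11/12.
Total output Q = 91/12 + 61/4 + 11/12 = 95/4.

23.75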